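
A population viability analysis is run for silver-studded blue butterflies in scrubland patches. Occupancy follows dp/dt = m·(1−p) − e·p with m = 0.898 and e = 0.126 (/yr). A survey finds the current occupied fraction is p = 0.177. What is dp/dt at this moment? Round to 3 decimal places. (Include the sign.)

Colonization term: m·(1−p) = 0.898×0.8230 = 0.73905.
Extinction term: e·p = 0.02230.
dp/dt = 0.73905 − 0.02230 = 0.71675.

0.717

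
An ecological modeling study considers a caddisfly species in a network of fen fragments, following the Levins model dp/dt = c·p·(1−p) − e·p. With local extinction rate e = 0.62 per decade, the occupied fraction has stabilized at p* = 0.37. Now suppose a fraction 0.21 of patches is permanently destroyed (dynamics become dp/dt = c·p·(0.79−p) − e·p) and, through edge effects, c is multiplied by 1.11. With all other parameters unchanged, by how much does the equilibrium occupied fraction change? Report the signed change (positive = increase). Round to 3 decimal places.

-0.148

Balance c(1−p*) = e gives c = e/(1 − 0.37000) = 0.62/0.63000 = 0.98413.
New p* = 0.79 − e/c = 0.79 − 0.62000/1.09238 = 0.22243.
Δp* = 0.22243 − 0.37000 = -0.14757.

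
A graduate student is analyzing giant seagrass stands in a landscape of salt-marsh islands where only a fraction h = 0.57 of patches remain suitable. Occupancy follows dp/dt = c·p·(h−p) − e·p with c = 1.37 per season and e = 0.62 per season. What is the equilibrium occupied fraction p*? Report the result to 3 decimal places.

Setting dp/dt = 0 and dividing by p* gives c·(h−p*) = e.
So p* = h − e/c = 0.57 − 0.62/1.37 = 0.57 − 0.4526 = 0.1174.

0.117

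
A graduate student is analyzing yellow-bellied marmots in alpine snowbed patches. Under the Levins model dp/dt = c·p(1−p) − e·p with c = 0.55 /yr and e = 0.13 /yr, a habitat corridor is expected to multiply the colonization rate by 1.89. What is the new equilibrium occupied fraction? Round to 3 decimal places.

0.875

Before: p* = 1 − 0.13/0.55 = 0.7636.
After the change, c = 1.0395, e = 0.13, so p* = 1 − 0.13/1.0395 = 0.8749.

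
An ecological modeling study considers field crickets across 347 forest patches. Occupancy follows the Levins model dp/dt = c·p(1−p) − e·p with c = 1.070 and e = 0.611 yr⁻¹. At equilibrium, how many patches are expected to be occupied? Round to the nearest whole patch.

p* = 1 − e/c = 1 − 0.611/1.070 = 0.4290.
Expected occupied patches = N × p* = 347 × 0.4290 = 148.85 ≈ 149.

149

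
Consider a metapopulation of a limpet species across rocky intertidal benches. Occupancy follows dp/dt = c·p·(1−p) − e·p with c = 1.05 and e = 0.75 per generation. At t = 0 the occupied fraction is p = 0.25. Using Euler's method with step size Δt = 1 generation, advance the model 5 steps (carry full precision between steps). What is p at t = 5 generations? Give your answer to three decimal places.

Update rule: p ← p + [c·p·(1−p) − e·p]·Δt with Δt = 1.
t = 1: p = 0.25000 + (+0.00938) = 0.25938
t = 2: p = 0.25938 + (+0.00717) = 0.26655
t = 3: p = 0.26655 + (+0.00536) = 0.27191
t = 4: p = 0.27191 + (+0.00394) = 0.27585
t = 5: p = 0.27585 + (+0.00286) = 0.27871

0.279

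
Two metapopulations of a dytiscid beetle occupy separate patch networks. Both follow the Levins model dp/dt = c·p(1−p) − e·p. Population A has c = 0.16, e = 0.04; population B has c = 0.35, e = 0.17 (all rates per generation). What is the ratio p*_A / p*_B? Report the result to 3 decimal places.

A: p*_A = 1 − 0.04/0.16 = 0.7500.
B: p*_B = 1 − 0.17/0.35 = 0.5143.
p*_A / p*_B = 0.7500/0.5143 = 1.4583.

1.458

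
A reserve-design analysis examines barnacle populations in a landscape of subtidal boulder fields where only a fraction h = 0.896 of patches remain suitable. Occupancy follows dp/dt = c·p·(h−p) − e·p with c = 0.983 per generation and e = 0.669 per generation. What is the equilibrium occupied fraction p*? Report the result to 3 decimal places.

0.215

Setting dp/dt = 0 and dividing by p* gives c·(h−p*) = e.
So p* = h − e/c = 0.896 − 0.669/0.983 = 0.896 − 0.6806 = 0.2154.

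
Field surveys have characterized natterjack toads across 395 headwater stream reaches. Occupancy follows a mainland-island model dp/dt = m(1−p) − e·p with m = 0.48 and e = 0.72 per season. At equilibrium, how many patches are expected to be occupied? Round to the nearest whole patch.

p* = m/(m+e) = 0.48/1.2000 = 0.4000.
Expected occupied patches = N × p* = 395 × 0.4000 = 158.00 ≈ 158.

158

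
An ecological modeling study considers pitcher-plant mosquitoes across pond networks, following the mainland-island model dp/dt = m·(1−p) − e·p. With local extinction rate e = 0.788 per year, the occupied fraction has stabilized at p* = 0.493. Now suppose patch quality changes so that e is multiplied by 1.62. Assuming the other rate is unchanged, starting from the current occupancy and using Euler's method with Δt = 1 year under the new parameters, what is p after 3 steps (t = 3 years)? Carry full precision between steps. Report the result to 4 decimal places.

0.2414

Balance m(1−p*) = e·p* gives m = e·p*/(1−p*) = 0.788×0.49300/0.50700 = 0.76624.
Starting from p₀ = 0.49300; update p ← p + (dp/dt)·Δt with the new parameters.
p: 0.49300 → 0.25214  (Δp = -0.24086)
p: 0.25214 → 0.50331  (Δp = +0.25117)
p: 0.50331 → 0.24139  (Δp = -0.26192)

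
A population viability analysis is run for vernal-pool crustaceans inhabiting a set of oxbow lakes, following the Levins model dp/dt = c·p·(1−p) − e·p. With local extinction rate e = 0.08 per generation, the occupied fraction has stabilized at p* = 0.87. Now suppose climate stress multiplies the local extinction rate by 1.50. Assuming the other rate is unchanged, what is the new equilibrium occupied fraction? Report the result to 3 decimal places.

0.805

Balance c(1−p*) = e gives c = e/(1 − 0.87000) = 0.08/0.13000 = 0.61538.
New p* = 1 − e/c = 1 − 0.12000/0.61538 = 0.80500.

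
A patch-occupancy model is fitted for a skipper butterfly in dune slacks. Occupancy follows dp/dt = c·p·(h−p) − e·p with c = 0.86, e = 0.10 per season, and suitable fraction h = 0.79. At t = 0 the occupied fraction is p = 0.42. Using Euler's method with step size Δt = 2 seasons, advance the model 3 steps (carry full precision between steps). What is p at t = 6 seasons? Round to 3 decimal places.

0.673

Update rule: p ← p + [c·p·(h−p) − e·p]·Δt with Δt = 2.
t = 2: p = 0.42000 + (+0.18329) = 0.60329
t = 4: p = 0.60329 + (+0.07309) = 0.67637
t = 6: p = 0.67637 + (-0.00309) = 0.67329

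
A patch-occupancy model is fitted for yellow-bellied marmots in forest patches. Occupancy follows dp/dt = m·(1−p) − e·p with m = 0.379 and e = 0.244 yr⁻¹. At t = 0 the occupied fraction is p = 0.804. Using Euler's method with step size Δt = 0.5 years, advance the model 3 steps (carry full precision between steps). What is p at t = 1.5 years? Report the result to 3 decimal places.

Update rule: p ← p + [m·(1−p) − e·p]·Δt with Δt = 0.5.
  1  |  dp/dt·Δt = -0.060946  |  p_1 = 0.743054
  2  |  dp/dt·Δt = -0.041961  |  p_2 = 0.701093
  3  |  dp/dt·Δt = -0.028890  |  p_3 = 0.672202

0.672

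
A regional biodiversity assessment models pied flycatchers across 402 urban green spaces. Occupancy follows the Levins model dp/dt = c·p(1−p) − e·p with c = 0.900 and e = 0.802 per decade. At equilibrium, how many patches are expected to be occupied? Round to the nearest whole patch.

p* = 1 − e/c = 1 − 0.802/0.900 = 0.1089.
Expected occupied patches = N × p* = 402 × 0.1089 = 43.77 ≈ 44.

44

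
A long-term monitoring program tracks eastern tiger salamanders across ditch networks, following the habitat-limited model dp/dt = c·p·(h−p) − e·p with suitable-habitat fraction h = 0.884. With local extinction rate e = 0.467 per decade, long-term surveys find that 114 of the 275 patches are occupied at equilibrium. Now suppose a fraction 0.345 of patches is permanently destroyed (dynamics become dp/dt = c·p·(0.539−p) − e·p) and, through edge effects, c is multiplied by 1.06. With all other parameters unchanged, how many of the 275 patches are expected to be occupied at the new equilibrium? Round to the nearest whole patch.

Observed p* = 114/275 = 0.41455.
Balance c(h−p*) = e gives c = e/(0.884 − 0.41455) = 0.467/0.46945 = 0.99478.
New p* = 0.539 − e/c = 0.539 − 0.46700/1.05447 = 0.09612.
Expected occupied = 275 × 0.09612 = 26.43 ≈ 26.

26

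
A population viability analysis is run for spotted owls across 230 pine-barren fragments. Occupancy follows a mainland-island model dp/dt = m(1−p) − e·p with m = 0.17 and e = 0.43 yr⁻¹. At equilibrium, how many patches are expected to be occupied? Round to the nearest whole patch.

65

p* = m/(m+e) = 0.17/0.6000 = 0.2833.
Expected occupied patches = N × p* = 230 × 0.2833 = 65.17 ≈ 65.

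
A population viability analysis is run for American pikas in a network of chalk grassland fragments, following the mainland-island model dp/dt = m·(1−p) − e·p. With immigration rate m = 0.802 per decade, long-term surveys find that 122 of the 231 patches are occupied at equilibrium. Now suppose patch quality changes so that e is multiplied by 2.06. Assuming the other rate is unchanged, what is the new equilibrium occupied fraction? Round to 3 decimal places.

Observed p* = 122/231 = 0.52814.
Balance m(1−p*) = e·p* gives e = m(1−p*)/p* = 0.802×0.47186/0.52814 = 0.71654.
New p* = m/(m+e) = 0.80200/(0.80200+1.47607) = 0.35205.

0.352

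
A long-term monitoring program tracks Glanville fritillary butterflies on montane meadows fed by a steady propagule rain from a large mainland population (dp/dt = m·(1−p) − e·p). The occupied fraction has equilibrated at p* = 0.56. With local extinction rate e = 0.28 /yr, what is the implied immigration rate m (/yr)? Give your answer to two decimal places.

0.36

At equilibrium m(1−p*) = e·p*, so m = e·p*/(1−p*).
m = 0.28 × 0.56 / 0.4400 = 0.1568/0.4400 = 0.3564.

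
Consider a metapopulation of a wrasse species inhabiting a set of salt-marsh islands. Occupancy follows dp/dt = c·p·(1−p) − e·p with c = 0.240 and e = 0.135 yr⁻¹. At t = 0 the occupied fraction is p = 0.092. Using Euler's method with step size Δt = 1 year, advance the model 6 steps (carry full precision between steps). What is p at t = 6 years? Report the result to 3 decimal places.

Update rule: p ← p + [c·p·(1−p) − e·p]·Δt with Δt = 1.
t = 1: p = 0.09200 + (+0.00763) = 0.09963
t = 2: p = 0.09963 + (+0.00808) = 0.10771
t = 3: p = 0.10771 + (+0.00853) = 0.11623
t = 4: p = 0.11623 + (+0.00896) = 0.12519
t = 5: p = 0.12519 + (+0.00938) = 0.13458
t = 6: p = 0.13458 + (+0.00978) = 0.14436

0.144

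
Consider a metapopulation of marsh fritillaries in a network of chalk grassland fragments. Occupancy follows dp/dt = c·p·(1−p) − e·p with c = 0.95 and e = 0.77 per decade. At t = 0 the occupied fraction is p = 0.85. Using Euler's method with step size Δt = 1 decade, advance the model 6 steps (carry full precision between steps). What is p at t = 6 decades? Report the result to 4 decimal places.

0.2195

Update rule: p ← p + [c·p·(1−p) − e·p]·Δt with Δt = 1.
  1  |  dp/dt·Δt = -0.533375  |  p_1 = 0.316625
  2  |  dp/dt·Δt = -0.038246  |  p_2 = 0.278379
  3  |  dp/dt·Δt = -0.023512  |  p_3 = 0.254867
  4  |  dp/dt·Δt = -0.015833  |  p_4 = 0.239034
  5  |  dp/dt·Δt = -0.011254  |  p_5 = 0.227779
  6  |  dp/dt·Δt = -0.008289  |  p_6 = 0.219490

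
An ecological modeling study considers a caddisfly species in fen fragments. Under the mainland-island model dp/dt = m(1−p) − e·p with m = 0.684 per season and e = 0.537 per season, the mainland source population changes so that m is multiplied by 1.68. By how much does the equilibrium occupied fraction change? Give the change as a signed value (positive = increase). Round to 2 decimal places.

0.12

Before: p* = 0.684/(0.684+0.537) = 0.5602.
After: m = 1.14912, e = 0.537; p* = 1.14912/1.6861 = 0.6815.
Δp* = 0.6815 − 0.5602 = +0.1213.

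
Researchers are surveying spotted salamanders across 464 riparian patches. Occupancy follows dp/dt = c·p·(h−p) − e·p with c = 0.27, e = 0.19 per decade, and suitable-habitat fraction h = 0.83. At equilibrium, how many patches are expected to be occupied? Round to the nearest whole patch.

p* = h − e/c = 0.83 − 0.7037 = 0.1263.
Expected occupied patches = N × p* = 464 × 0.1263 = 58.60 ≈ 59.

59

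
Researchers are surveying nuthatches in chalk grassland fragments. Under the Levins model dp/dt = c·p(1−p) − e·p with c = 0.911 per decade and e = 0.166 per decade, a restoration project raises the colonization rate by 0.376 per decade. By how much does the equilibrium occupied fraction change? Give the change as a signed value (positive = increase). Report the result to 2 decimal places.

Before: p* = 1 − 0.166/0.911 = 0.8178.
After the change, c = 1.287, e = 0.166, so p* = 1 − 0.166/1.287 = 0.8710.
Δp* = 0.8710 − 0.8178 = +0.0532.

0.05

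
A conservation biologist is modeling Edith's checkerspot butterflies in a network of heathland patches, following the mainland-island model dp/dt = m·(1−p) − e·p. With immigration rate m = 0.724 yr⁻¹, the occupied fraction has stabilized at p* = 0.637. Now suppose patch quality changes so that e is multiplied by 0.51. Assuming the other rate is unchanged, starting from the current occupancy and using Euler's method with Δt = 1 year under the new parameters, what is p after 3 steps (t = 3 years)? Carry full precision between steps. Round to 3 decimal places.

Balance m(1−p*) = e·p* gives e = m(1−p*)/p* = 0.724×0.36300/0.63700 = 0.41258.
Starting from p₀ = 0.63700; update p ← p + (dp/dt)·Δt with the new parameters.
p: 0.63700 → 0.76578  (Δp = +0.12878)
p: 0.76578 → 0.77422  (Δp = +0.00845)
p: 0.77422 → 0.77478  (Δp = +0.00055)

0.775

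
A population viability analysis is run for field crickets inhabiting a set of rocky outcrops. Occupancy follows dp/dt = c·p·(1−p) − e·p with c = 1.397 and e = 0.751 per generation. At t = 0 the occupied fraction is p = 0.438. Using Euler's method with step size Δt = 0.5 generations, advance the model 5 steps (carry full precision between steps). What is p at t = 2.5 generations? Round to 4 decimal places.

0.4587

Update rule: p ← p + [c·p·(1−p) − e·p]·Δt with Δt = 0.5.
p: 0.43800 → 0.44547  (Δp = +0.00747)
p: 0.44547 → 0.45074  (Δp = +0.00527)
p: 0.45074 → 0.45442  (Δp = +0.00368)
p: 0.45442 → 0.45696  (Δp = +0.00254)
p: 0.45696 → 0.45870  (Δp = +0.00174)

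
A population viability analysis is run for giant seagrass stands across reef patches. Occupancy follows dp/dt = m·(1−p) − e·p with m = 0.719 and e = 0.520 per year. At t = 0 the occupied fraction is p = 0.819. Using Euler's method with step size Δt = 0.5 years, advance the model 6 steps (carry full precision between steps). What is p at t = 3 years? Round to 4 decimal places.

Update rule: p ← p + [m·(1−p) − e·p]·Δt with Δt = 0.5.
p: 0.81900 → 0.67113  (Δp = -0.14787)
p: 0.67113 → 0.61486  (Δp = -0.05626)
p: 0.61486 → 0.59346  (Δp = -0.02141)
p: 0.59346 → 0.58531  (Δp = -0.00815)
p: 0.58531 → 0.58221  (Δp = -0.00310)
p: 0.58221 → 0.58103  (Δp = -0.00118)

0.5810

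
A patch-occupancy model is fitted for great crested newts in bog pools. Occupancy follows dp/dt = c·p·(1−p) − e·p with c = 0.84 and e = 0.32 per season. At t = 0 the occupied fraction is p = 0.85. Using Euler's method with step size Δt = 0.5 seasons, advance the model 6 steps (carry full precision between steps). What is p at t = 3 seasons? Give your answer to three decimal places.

Update rule: p ← p + [c·p·(1−p) − e·p]·Δt with Δt = 0.5.
step 1: Δp = -0.08245, p = 0.76755
step 2: Δp = -0.04787, p = 0.71968
step 3: Δp = -0.03042, p = 0.68926
step 4: Δp = -0.02033, p = 0.66893
step 5: Δp = -0.01402, p = 0.65492
step 6: Δp = -0.00987, p = 0.64505

0.645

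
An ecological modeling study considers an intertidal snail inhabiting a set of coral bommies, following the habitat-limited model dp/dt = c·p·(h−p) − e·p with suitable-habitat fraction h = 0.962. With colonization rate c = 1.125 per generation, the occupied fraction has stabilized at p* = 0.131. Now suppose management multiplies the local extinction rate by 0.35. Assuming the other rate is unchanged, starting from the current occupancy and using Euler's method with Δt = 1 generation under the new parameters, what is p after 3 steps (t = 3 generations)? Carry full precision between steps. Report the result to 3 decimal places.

0.446

Balance c(h−p*) = e gives e = 1.125×(0.962 − 0.13100) = 0.93487.
Starting from p₀ = 0.13100; update p ← p + (dp/dt)·Δt with the new parameters.
p: 0.13100 → 0.21060  (Δp = +0.07960)
p: 0.21060 → 0.31972  (Δp = +0.10912)
p: 0.31972 → 0.44613  (Δp = +0.12640)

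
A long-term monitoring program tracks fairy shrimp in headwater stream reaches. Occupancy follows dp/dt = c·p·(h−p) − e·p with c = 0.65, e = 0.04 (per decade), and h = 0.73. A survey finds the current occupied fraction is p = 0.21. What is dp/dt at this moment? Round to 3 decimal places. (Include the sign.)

0.063

Colonization term: c·p·(h−p) = 0.65×0.21×0.5200 = 0.07098.
Extinction term: e·p = 0.00840.
dp/dt = 0.07098 − 0.00840 = 0.06258.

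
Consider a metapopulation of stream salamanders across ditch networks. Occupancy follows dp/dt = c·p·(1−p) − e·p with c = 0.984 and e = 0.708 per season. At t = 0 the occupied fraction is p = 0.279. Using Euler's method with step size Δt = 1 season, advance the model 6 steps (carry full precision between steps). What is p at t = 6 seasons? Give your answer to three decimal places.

0.280

Update rule: p ← p + [c·p·(1−p) − e·p]·Δt with Δt = 1.
  1  |  dp/dt·Δt = +0.000408  |  p_1 = 0.279408
  2  |  dp/dt·Δt = +0.000297  |  p_2 = 0.279705
  3  |  dp/dt·Δt = +0.000215  |  p_3 = 0.279921
  4  |  dp/dt·Δt = +0.000156  |  p_4 = 0.280077
  5  |  dp/dt·Δt = +0.000113  |  p_5 = 0.280190
  6  |  dp/dt·Δt = +0.000082  |  p_6 = 0.280272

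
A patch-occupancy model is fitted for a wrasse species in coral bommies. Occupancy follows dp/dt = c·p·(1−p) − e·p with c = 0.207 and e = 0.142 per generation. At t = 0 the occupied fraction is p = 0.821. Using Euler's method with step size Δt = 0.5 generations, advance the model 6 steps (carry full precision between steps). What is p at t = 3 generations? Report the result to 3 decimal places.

0.630

Update rule: p ← p + [c·p·(1−p) − e·p]·Δt with Δt = 0.5.
t = 0.5: p = 0.82100 + (-0.04308) = 0.77792
t = 1: p = 0.77792 + (-0.03735) = 0.74057
t = 1.5: p = 0.74057 + (-0.03270) = 0.70787
t = 2: p = 0.70787 + (-0.02886) = 0.67902
t = 2.5: p = 0.67902 + (-0.02565) = 0.65336
t = 3: p = 0.65336 + (-0.02295) = 0.63042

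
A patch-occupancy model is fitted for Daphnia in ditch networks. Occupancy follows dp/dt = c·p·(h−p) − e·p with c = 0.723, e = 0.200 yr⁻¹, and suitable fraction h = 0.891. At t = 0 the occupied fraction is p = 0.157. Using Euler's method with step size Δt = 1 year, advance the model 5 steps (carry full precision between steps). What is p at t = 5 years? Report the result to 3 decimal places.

Update rule: p ← p + [c·p·(h−p) − e·p]·Δt with Δt = 1.
p: 0.15700 → 0.20892  (Δp = +0.05192)
p: 0.20892 → 0.27016  (Δp = +0.06124)
p: 0.27016 → 0.33739  (Δp = +0.06723)
p: 0.33739 → 0.40496  (Δp = +0.06757)
p: 0.40496 → 0.46627  (Δp = +0.06131)

0.466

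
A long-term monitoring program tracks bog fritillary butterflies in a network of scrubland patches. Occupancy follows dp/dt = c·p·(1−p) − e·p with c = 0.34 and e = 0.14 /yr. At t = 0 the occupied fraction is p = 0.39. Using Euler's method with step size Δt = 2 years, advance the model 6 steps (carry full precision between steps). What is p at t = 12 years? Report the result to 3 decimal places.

0.571

Update rule: p ← p + [c·p·(1−p) − e·p]·Δt with Δt = 2.
  1  |  dp/dt·Δt = +0.052572  |  p_1 = 0.442572
  2  |  dp/dt·Δt = +0.043837  |  p_2 = 0.486409
  3  |  dp/dt·Δt = +0.033680  |  p_3 = 0.520089
  4  |  dp/dt·Δt = +0.024101  |  p_4 = 0.544190
  5  |  dp/dt·Δt = +0.016299  |  p_5 = 0.560489
  6  |  dp/dt·Δt = +0.010575  |  p_6 = 0.571064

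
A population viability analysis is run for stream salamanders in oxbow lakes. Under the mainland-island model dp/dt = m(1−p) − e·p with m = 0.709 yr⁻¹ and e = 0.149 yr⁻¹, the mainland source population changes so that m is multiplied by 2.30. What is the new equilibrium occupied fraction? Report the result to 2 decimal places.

Before: p* = 0.709/(0.709+0.149) = 0.8263.
After: m = 1.6307, e = 0.149; p* = 1.6307/1.7797 = 0.9163.

0.92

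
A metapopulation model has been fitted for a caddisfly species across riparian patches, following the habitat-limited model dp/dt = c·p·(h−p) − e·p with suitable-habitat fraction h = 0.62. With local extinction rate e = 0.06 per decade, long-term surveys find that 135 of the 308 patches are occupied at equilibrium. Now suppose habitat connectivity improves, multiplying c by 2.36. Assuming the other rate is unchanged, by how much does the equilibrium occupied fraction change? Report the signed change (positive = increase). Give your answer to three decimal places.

Observed p* = 135/308 = 0.43831.
Balance c(h−p*) = e gives c = e/(0.62 − 0.43831) = 0.06/0.18169 = 0.33023.
New p* = 0.62 − e/c = 0.62 − 0.06000/0.77934 = 0.54301.
Δp* = 0.54301 − 0.43831 = +0.10470.

0.105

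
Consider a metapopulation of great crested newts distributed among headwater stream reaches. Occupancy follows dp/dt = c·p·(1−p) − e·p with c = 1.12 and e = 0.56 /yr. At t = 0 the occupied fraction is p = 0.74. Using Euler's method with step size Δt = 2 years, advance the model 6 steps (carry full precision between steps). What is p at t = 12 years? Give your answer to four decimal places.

0.5000

Update rule: p ← p + [c·p·(1−p) − e·p]·Δt with Δt = 2.
t = 2: p = 0.74000 + (-0.39782) = 0.34218
t = 4: p = 0.34218 + (+0.12097) = 0.46314
t = 6: p = 0.46314 + (+0.03824) = 0.50138
t = 8: p = 0.50138 + (-0.00155) = 0.49983
t = 10: p = 0.49983 + (+0.00019) = 0.50002
t = 12: p = 0.50002 + (-0.00002) = 0.50000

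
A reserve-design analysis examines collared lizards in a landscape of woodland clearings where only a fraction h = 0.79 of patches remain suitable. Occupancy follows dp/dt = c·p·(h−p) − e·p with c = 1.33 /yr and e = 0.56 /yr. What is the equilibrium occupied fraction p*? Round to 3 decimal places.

Setting dp/dt = 0 and dividing by p* gives c·(h−p*) = e.
So p* = h − e/c = 0.79 − 0.56/1.33 = 0.79 − 0.4211 = 0.3689.

0.369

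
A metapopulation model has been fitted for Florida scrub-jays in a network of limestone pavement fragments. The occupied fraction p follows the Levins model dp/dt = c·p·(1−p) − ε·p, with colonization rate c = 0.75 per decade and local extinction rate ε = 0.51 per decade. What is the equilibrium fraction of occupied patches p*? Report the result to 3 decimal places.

0.320

Setting dp/dt = 0 and dividing through by p* gives c·(1−p*) = ε.
So p* = 1 − ε/c = 1 − 0.51/0.75 = 1 − 0.6800 = 0.3200.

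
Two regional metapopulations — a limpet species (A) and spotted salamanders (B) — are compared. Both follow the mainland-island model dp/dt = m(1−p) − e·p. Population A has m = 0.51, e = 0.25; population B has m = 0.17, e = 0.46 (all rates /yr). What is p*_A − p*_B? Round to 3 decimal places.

A: p*_A = m/(m+e) = 0.51/0.7600 = 0.6711.
B: p*_B = 0.17/0.6300 = 0.2698.
p*_A − p*_B = 0.6711 − 0.2698 = 0.4012.

0.401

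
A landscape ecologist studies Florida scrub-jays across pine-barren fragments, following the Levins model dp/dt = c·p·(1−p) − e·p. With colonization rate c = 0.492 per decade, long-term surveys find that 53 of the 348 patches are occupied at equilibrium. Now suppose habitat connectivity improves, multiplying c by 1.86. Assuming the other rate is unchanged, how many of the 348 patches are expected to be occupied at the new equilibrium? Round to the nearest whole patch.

Observed p* = 53/348 = 0.15230.
Balance c(1−p*) = e gives e = 0.492×(1 − 0.15230) = 0.41707.
New p* = 1 − e/c = 1 − 0.41707/0.91512 = 0.54425.
Expected occupied = 348 × 0.54425 = 189.40 ≈ 189.

189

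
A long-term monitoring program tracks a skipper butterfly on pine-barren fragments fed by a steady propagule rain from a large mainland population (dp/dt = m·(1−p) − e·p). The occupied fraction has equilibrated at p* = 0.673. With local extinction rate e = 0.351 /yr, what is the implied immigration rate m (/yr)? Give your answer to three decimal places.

0.722

At equilibrium m(1−p*) = e·p*, so m = e·p*/(1−p*).
m = 0.351 × 0.673 / 0.3270 = 0.2362/0.3270 = 0.7224.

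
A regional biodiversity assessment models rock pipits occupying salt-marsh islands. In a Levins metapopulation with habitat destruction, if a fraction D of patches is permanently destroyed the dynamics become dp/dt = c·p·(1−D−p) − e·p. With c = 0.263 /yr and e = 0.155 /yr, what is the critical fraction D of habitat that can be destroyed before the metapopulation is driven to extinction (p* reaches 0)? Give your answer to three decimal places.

0.411

The nontrivial equilibrium is p* = (1−D) − e/c; extinction occurs when this hits zero.
So D_crit = 1 − e/c = 1 − 0.155/0.263 = 1 − 0.5894 = 0.4106.
Note this equals the original equilibrium occupancy — the Levins extinction-debt result.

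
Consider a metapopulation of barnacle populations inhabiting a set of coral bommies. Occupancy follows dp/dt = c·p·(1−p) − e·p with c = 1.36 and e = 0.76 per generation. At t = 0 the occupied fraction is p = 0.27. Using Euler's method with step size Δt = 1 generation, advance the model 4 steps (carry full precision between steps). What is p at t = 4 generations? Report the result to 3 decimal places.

0.429

Update rule: p ← p + [c·p·(1−p) − e·p]·Δt with Δt = 1.
step 1: Δp = +0.06286, p = 0.33286
step 2: Δp = +0.04903, p = 0.38189
step 3: Δp = +0.03079, p = 0.41268
step 4: Δp = +0.01599, p = 0.42867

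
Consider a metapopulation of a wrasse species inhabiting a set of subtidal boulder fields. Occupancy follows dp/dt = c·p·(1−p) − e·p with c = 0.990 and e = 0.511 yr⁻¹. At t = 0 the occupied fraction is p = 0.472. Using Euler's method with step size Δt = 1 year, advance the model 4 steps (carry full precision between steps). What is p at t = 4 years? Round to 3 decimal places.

Update rule: p ← p + [c·p·(1−p) − e·p]·Δt with Δt = 1.
t = 1: p = 0.47200 + (+0.00553) = 0.47753
t = 2: p = 0.47753 + (+0.00298) = 0.48051
t = 3: p = 0.48051 + (+0.00158) = 0.48210
t = 4: p = 0.48210 + (+0.00083) = 0.48293

0.483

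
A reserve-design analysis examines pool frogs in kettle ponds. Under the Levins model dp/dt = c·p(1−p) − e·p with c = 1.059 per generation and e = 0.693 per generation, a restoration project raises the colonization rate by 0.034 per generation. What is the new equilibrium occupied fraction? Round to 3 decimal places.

0.366

Before: p* = 1 − 0.693/1.059 = 0.3456.
After the change, c = 1.093, e = 0.693, so p* = 1 − 0.693/1.093 = 0.3660.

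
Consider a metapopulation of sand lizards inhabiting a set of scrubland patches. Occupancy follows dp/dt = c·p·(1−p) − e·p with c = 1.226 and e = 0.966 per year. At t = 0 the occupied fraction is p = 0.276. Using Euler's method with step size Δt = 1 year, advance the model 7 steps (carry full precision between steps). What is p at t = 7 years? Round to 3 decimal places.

0.218

Update rule: p ← p + [c·p·(1−p) − e·p]·Δt with Δt = 1.
  1  |  dp/dt·Δt = -0.021632  |  p_1 = 0.254368
  2  |  dp/dt·Δt = -0.013190  |  p_2 = 0.241178
  3  |  dp/dt·Δt = -0.008606  |  p_3 = 0.232572
  4  |  dp/dt·Δt = -0.005845  |  p_4 = 0.226726
  5  |  dp/dt·Δt = -0.004074  |  p_5 = 0.222653
  6  |  dp/dt·Δt = -0.002888  |  p_6 = 0.219765
  7  |  dp/dt·Δt = -0.002073  |  p_7 = 0.217692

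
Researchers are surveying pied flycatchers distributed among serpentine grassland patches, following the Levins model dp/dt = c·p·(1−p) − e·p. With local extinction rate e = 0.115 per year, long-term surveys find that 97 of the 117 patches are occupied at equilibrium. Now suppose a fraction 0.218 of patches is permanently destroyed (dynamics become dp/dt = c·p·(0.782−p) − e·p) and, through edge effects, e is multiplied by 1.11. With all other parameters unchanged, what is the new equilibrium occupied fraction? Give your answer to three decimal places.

Observed p* = 97/117 = 0.82906.
Balance c(1−p*) = e gives c = e/(1 − 0.82906) = 0.115/0.17094 = 0.67275.
New p* = 0.782 − e/c = 0.782 − 0.12765/0.67275 = 0.59226.

0.592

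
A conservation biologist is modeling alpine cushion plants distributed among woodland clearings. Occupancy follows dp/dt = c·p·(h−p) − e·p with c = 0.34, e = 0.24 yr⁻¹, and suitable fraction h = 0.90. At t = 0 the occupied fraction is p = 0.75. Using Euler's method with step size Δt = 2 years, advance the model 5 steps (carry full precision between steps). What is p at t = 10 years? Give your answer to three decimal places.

0.279

Update rule: p ← p + [c·p·(h−p) − e·p]·Δt with Δt = 2.
  1  |  dp/dt·Δt = -0.283500  |  p_1 = 0.466500
  2  |  dp/dt·Δt = -0.086405  |  p_2 = 0.380095
  3  |  dp/dt·Δt = -0.048069  |  p_3 = 0.332026
  4  |  dp/dt·Δt = -0.031137  |  p_4 = 0.300890
  5  |  dp/dt·Δt = -0.021846  |  p_5 = 0.279044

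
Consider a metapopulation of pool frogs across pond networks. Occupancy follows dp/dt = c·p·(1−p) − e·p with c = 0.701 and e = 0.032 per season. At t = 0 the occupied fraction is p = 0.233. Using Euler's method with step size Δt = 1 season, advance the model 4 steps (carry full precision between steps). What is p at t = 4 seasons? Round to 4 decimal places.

0.7951

Update rule: p ← p + [c·p·(1−p) − e·p]·Δt with Δt = 1.
t = 1: p = 0.23300 + (+0.11782) = 0.35082
t = 2: p = 0.35082 + (+0.14842) = 0.49924
t = 3: p = 0.49924 + (+0.15927) = 0.65852
t = 4: p = 0.65852 + (+0.13656) = 0.79508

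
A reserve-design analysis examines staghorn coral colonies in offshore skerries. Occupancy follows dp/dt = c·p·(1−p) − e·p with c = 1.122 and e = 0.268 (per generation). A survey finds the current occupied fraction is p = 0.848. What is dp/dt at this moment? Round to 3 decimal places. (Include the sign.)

Colonization term: c·p·(1−p) = 1.122×0.848×0.1520 = 0.14462.
Extinction term: e·p = 0.22726.
dp/dt = 0.14462 − 0.22726 = -0.08264.

-0.083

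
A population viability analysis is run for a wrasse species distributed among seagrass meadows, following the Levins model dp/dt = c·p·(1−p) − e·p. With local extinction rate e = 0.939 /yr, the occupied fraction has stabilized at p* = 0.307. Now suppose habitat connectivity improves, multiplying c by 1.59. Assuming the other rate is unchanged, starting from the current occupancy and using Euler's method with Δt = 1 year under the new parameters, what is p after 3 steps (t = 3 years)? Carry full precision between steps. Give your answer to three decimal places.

Balance c(1−p*) = e gives c = e/(1 − 0.30700) = 0.939/0.69300 = 1.35498.
Starting from p₀ = 0.30700; update p ← p + (dp/dt)·Δt with the new parameters.
t = 1: p = 0.30700 + (+0.17008) = 0.47708
t = 2: p = 0.47708 + (+0.08949) = 0.56657
t = 3: p = 0.56657 + (-0.00296) = 0.56362

0.564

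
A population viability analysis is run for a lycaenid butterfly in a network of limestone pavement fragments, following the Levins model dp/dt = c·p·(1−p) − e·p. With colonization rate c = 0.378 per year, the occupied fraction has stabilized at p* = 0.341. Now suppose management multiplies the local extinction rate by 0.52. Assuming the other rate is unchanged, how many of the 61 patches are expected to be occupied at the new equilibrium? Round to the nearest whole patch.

Balance c(1−p*) = e gives e = 0.378×(1 − 0.34100) = 0.24910.
New p* = 1 − e/c = 1 − 0.12953/0.37800 = 0.65733.
Expected occupied = 61 × 0.65733 = 40.10 ≈ 40.

40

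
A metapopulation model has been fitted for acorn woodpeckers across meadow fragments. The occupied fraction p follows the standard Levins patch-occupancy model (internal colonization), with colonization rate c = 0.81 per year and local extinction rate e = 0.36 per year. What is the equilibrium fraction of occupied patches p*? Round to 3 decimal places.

0.556

At equilibrium, colonization balances extinction: c·p*·(1−p*) = e·p*.
So p* = 1 − e/c = 1 − 0.36/0.81 = 1 − 0.4444 = 0.5556.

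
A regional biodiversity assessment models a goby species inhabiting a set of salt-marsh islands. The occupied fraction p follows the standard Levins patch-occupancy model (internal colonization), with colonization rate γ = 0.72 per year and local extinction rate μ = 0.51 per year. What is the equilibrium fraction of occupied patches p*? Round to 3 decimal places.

At equilibrium, colonization balances extinction: γ·p*·(1−p*) = μ·p*.
So p* = 1 − μ/γ = 1 − 0.51/0.72 = 1 − 0.7083 = 0.2917.

0.292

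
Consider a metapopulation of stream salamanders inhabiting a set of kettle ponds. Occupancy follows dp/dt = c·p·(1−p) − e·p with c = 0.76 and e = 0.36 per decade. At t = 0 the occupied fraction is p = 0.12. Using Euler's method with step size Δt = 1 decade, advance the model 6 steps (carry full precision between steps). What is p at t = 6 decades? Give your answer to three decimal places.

0.401

Update rule: p ← p + [c·p·(1−p) − e·p]·Δt with Δt = 1.
t = 1: p = 0.12000 + (+0.03706) = 0.15706
t = 2: p = 0.15706 + (+0.04408) = 0.20113
t = 3: p = 0.20113 + (+0.04971) = 0.25084
t = 4: p = 0.25084 + (+0.05252) = 0.30336
t = 5: p = 0.30336 + (+0.05140) = 0.35476
t = 6: p = 0.35476 + (+0.04625) = 0.40101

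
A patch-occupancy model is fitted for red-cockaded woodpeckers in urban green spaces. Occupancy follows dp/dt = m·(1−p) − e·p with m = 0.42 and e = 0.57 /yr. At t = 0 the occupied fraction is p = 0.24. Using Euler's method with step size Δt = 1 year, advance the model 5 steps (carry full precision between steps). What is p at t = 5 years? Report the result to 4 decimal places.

0.4242

Update rule: p ← p + [m·(1−p) − e·p]·Δt with Δt = 1.
t = 1: p = 0.24000 + (+0.18240) = 0.42240
t = 2: p = 0.42240 + (+0.00182) = 0.42422
t = 3: p = 0.42422 + (+0.00002) = 0.42424
t = 4: p = 0.42424 + (+0.00000) = 0.42424
t = 5: p = 0.42424 + (+0.00000) = 0.42424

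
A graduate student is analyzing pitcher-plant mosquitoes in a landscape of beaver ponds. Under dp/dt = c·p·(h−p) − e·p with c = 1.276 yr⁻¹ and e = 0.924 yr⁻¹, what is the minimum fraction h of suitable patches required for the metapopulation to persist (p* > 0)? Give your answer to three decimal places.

0.724

p* = h − e/c is positive only when h > e/c.
h_min = e/c = 0.924/1.276 = 0.7241.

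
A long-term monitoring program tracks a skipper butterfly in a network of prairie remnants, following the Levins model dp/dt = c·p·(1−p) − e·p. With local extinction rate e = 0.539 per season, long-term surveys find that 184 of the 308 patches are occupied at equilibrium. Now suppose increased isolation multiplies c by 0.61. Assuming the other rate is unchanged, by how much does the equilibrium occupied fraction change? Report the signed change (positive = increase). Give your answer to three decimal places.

Observed p* = 184/308 = 0.59740.
Balance c(1−p*) = e gives c = e/(1 − 0.59740) = 0.539/0.40260 = 1.33880.
New p* = 1 − e/c = 1 − 0.53900/0.81667 = 0.34000.
Δp* = 0.34000 − 0.59740 = -0.25740.

-0.257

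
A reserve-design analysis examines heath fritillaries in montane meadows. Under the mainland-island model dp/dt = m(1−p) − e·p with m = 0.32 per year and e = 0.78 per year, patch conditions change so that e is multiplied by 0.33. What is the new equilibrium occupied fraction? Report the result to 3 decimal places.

Before: p* = 0.32/(0.32+0.78) = 0.2909.
After: m = 0.32, e = 0.2574; p* = 0.32/0.5774 = 0.5542.

0.554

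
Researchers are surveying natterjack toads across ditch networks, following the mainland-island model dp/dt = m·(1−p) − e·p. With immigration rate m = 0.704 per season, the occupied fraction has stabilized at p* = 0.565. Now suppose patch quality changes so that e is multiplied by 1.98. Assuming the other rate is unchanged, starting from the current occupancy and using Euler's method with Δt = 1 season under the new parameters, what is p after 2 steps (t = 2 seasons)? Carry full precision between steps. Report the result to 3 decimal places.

Balance m(1−p*) = e·p* gives e = m(1−p*)/p* = 0.704×0.43500/0.56500 = 0.54202.
Starting from p₀ = 0.56500; update p ← p + (dp/dt)·Δt with the new parameters.
t = 1: p = 0.56500 + (-0.30012) = 0.26488
t = 2: p = 0.26488 + (+0.23325) = 0.49813

0.498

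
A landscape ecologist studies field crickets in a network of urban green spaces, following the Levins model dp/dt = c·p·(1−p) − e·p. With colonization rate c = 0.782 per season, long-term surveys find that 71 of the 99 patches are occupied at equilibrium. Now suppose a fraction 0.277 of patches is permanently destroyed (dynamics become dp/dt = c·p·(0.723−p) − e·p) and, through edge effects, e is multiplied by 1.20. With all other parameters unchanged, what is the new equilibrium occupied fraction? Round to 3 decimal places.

Observed p* = 71/99 = 0.71717.
Balance c(1−p*) = e gives e = 0.782×(1 − 0.71717) = 0.22117.
New p* = 0.723 − e/c = 0.723 − 0.26540/0.78200 = 0.38361.

0.384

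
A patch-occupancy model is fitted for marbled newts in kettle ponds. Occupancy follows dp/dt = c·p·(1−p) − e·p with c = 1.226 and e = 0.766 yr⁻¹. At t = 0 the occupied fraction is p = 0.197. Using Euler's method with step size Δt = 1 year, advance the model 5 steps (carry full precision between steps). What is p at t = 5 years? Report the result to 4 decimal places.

Update rule: p ← p + [c·p·(1−p) − e·p]·Δt with Δt = 1.
  1  |  dp/dt·Δt = +0.043040  |  p_1 = 0.240040
  2  |  dp/dt·Δt = +0.039777  |  p_2 = 0.279817
  3  |  dp/dt·Δt = +0.032723  |  p_3 = 0.312540
  4  |  dp/dt·Δt = +0.024011  |  p_4 = 0.336551
  5  |  dp/dt·Δt = +0.015948  |  p_5 = 0.352500

0.3525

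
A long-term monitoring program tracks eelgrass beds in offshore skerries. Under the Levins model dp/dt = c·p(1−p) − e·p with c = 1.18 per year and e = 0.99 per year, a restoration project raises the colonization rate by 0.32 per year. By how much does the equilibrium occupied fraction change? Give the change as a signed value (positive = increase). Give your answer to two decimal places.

0.18

Before: p* = 1 − 0.99/1.18 = 0.1610.
After the change, c = 1.5, e = 0.99, so p* = 1 − 0.99/1.5 = 0.3400.
Δp* = 0.3400 − 0.1610 = +0.1790.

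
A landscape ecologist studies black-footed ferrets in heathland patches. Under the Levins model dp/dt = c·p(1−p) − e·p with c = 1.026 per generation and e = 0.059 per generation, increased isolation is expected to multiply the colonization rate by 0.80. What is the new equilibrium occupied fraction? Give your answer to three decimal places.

0.928

Before: p* = 1 − 0.059/1.026 = 0.9425.
After the change, c = 0.8208, e = 0.059, so p* = 1 − 0.059/0.8208 = 0.9281.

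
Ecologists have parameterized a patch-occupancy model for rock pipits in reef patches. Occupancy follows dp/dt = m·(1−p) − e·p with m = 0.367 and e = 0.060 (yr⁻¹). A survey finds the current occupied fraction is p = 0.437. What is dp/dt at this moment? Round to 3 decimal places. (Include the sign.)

Colonization term: m·(1−p) = 0.367×0.5630 = 0.20662.
Extinction term: e·p = 0.02622.
dp/dt = 0.20662 − 0.02622 = 0.18040.

0.180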